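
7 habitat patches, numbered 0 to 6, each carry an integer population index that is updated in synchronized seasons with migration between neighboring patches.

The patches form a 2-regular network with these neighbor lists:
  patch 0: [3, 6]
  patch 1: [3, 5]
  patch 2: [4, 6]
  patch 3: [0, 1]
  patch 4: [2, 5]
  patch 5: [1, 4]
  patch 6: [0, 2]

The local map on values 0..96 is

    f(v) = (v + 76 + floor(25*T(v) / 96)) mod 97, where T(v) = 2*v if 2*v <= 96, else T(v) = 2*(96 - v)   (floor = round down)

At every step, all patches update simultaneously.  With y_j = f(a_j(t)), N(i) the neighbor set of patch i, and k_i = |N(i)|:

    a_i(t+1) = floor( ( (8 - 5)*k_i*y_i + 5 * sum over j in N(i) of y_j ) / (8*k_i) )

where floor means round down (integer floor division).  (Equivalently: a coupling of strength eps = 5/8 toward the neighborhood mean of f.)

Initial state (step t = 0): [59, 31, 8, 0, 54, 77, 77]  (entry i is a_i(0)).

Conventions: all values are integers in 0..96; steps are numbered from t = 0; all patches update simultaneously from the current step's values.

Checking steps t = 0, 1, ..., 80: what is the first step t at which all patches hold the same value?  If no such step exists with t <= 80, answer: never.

Answer: 6
Key observation: Synchronization is absorbing here: once all patches are equal they stay equal, and step 6 is the first all-equal step.

Derivation:
t=0: [59, 31, 8, 0, 54, 77, 77]  (not all equal)
t=1: [65, 53, 70, 54, 68, 49, 69]  (not all equal)
t=2: [58, 53, 61, 55, 58, 55, 61]  (not all equal)
t=3: [56, 54, 57, 55, 56, 55, 57]  (not all equal)
t=4: [55, 54, 55, 54, 55, 54, 55]  (not all equal)
t=5: [54, 54, 55, 54, 54, 54, 55]  (not all equal)
t=6: [54, 54, 54, 54, 54, 54, 54]  (all equal)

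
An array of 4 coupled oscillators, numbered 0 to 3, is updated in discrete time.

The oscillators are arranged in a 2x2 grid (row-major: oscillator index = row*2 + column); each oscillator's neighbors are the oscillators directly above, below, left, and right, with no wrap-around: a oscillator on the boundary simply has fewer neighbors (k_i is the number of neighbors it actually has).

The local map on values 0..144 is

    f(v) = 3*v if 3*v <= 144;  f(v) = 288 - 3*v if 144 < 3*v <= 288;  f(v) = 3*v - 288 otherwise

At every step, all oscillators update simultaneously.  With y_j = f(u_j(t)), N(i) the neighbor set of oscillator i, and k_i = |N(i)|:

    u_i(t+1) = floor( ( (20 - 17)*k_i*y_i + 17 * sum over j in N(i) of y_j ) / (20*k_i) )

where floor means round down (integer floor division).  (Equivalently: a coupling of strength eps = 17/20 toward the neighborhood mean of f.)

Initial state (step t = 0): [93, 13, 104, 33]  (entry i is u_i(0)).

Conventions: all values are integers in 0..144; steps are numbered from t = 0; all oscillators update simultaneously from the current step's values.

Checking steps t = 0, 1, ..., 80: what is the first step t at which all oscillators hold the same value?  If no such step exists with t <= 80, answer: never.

Simulating step by step:
t=0: [93, 13, 104, 33]  (not all equal)
t=1: [28, 51, 49, 41]  (not all equal)
t=2: [129, 108, 109, 135]  (not all equal)
t=3: [46, 97, 97, 49]  (not all equal)
t=4: [23, 119, 119, 23]  (not all equal)
t=5: [69, 69, 69, 69]  (all equal)

Answer: 5
Key observation: Synchronization is absorbing here: once all oscillators are equal they stay equal, and step 5 is the first all-equal step.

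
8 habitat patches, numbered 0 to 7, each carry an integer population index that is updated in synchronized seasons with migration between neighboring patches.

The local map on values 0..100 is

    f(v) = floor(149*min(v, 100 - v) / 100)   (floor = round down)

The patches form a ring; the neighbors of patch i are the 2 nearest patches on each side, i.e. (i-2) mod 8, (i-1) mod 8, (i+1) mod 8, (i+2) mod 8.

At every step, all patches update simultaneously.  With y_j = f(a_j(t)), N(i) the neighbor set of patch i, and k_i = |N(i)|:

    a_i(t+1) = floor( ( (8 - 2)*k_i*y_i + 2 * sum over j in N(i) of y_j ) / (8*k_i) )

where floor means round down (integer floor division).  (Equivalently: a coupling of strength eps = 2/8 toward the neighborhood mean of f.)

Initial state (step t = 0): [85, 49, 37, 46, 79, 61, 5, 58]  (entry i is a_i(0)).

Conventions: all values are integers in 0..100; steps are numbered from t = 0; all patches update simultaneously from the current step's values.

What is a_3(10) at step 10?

Answer: a_3(10) = 44

Derivation:
t=0: [85, 49, 37, 46, 79, 61, 5, 58]
t=1: [28, 67, 53, 64, 35, 54, 16, 56]
t=2: [43, 51, 64, 54, 52, 63, 31, 60]
t=3: [62, 70, 57, 66, 67, 56, 50, 59]
t=4: [57, 47, 60, 51, 52, 63, 69, 60]
t=5: [62, 68, 61, 70, 67, 56, 50, 58]
t=6: [57, 49, 55, 46, 51, 63, 70, 61]
t=7: [63, 70, 67, 67, 69, 56, 48, 58]
t=8: [55, 46, 48, 49, 49, 63, 67, 61]
t=9: [65, 67, 70, 71, 70, 57, 52, 58]
t=10: [53, 49, 44, 44, 46, 61, 67, 61]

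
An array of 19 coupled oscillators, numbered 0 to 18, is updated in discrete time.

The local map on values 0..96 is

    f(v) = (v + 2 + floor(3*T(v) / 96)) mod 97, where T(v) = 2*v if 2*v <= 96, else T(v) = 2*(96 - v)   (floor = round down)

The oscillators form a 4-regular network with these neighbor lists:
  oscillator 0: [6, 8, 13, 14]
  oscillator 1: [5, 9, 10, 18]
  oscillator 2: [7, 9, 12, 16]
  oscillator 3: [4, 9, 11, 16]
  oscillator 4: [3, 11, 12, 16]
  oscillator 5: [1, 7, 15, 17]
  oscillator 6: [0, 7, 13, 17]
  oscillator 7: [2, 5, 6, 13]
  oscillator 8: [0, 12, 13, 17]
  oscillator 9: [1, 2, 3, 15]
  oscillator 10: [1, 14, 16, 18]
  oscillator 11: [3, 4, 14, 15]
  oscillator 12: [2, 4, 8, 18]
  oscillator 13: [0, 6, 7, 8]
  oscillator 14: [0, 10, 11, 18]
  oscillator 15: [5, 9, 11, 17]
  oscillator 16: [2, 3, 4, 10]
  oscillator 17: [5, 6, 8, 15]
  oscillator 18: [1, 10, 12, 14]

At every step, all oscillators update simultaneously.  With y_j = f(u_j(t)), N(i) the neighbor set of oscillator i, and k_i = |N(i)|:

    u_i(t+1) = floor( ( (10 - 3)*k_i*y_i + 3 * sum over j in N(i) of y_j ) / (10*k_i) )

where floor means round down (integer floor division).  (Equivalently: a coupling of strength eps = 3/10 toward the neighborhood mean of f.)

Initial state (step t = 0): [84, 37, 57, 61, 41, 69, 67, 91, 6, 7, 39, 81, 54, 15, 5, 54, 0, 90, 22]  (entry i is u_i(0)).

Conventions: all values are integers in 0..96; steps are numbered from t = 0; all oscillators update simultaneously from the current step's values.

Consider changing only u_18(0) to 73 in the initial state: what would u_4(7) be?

Answer: u_4(7) = 67
Key observation: This trace re-runs the system from the modified initial state.

Derivation:
t=0: [84, 37, 57, 61, 41, 69, 67, 91, 6, 7, 39, 81, 54, 15, 5, 54, 0, 90, 73]
t=1: [67, 43, 54, 55, 47, 71, 70, 81, 24, 23, 39, 71, 54, 31, 26, 59, 17, 80, 64]
t=2: [61, 48, 54, 54, 51, 72, 71, 76, 37, 35, 42, 66, 55, 42, 39, 63, 29, 75, 60]
t=3: [60, 53, 56, 55, 54, 73, 71, 74, 47, 45, 46, 65, 57, 51, 48, 66, 38, 73, 59]
t=4: [62, 57, 59, 57, 57, 74, 72, 73, 54, 52, 51, 65, 60, 58, 55, 68, 46, 73, 60]
t=5: [65, 61, 62, 60, 60, 75, 73, 73, 60, 58, 56, 66, 63, 64, 60, 70, 53, 74, 62]
t=6: [68, 65, 65, 63, 64, 76, 74, 74, 65, 63, 60, 68, 66, 68, 64, 72, 58, 75, 65]
t=7: [71, 68, 68, 67, 67, 77, 76, 76, 69, 67, 64, 70, 68, 71, 68, 74, 63, 77, 67]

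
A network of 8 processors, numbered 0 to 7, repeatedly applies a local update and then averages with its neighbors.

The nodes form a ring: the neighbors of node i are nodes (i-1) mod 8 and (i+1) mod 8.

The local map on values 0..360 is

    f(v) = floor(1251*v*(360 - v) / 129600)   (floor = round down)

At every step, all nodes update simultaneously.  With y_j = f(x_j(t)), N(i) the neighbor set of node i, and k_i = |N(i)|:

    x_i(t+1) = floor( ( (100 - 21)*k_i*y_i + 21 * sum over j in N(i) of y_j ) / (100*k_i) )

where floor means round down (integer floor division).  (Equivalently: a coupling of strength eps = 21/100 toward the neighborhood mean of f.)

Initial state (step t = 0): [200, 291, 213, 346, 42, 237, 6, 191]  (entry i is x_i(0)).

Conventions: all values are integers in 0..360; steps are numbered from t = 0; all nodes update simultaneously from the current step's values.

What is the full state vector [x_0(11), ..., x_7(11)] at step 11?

Simulating step by step:
t=0: [200, 291, 213, 346, 42, 237, 6, 191]
t=1: [296, 216, 263, 81, 135, 237, 77, 280]
t=2: [197, 281, 248, 228, 283, 274, 218, 211]
t=3: [298, 229, 264, 279, 220, 232, 291, 303]
t=4: [188, 272, 245, 229, 287, 277, 199, 170]
t=5: [303, 243, 268, 277, 213, 228, 299, 310]
t=6: [175, 258, 239, 231, 292, 279, 185, 153]
t=7: [305, 262, 277, 276, 203, 225, 301, 306]
t=8: [169, 235, 223, 231, 296, 281, 182, 160]
t=9: [307, 287, 292, 276, 196, 220, 301, 308]
t=10: [161, 196, 195, 228, 299, 285, 182, 156]
t=11: [308, 309, 307, 280, 191, 213, 300, 307]

Answer: [308, 309, 307, 280, 191, 213, 300, 307]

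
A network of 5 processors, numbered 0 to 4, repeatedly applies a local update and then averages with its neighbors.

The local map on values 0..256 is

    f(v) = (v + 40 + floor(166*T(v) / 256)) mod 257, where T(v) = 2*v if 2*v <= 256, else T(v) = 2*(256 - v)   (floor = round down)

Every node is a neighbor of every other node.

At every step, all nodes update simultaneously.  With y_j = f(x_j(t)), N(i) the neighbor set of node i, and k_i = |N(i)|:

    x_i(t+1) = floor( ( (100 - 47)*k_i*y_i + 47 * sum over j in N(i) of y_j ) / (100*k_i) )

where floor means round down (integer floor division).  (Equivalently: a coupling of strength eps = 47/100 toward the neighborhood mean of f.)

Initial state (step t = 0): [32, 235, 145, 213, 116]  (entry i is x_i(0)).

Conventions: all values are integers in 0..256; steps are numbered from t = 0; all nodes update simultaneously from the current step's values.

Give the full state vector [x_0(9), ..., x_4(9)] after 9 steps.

Simulating step by step:
t=0: [32, 235, 145, 213, 116]
t=1: [85, 57, 67, 59, 58]
t=2: [208, 181, 190, 183, 182]
t=3: [56, 59, 58, 59, 59]
t=4: [171, 173, 173, 173, 173]
t=5: [63, 63, 63, 63, 63]
t=6: [184, 184, 184, 184, 184]
t=7: [60, 60, 60, 60, 60]
t=8: [177, 177, 177, 177, 177]
t=9: [62, 62, 62, 62, 62]

Answer: [62, 62, 62, 62, 62]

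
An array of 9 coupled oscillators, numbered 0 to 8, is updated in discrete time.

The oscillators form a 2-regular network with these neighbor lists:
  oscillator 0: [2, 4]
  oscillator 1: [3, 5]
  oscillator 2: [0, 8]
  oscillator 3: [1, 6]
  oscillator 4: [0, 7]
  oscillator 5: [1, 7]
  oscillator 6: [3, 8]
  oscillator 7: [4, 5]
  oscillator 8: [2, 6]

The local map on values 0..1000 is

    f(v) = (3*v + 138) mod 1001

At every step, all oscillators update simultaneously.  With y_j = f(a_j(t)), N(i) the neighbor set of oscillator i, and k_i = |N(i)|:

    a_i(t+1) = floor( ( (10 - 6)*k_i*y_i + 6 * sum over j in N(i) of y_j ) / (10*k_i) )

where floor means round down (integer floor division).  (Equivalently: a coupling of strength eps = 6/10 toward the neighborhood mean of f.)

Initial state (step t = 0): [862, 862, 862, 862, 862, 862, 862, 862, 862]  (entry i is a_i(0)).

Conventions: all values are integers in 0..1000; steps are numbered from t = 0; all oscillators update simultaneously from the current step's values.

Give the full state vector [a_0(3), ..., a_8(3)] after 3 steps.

Answer: [43, 43, 43, 43, 43, 43, 43, 43, 43]

Derivation:
t=0: [862, 862, 862, 862, 862, 862, 862, 862, 862]
t=1: [722, 722, 722, 722, 722, 722, 722, 722, 722]
t=2: [302, 302, 302, 302, 302, 302, 302, 302, 302]
t=3: [43, 43, 43, 43, 43, 43, 43, 43, 43]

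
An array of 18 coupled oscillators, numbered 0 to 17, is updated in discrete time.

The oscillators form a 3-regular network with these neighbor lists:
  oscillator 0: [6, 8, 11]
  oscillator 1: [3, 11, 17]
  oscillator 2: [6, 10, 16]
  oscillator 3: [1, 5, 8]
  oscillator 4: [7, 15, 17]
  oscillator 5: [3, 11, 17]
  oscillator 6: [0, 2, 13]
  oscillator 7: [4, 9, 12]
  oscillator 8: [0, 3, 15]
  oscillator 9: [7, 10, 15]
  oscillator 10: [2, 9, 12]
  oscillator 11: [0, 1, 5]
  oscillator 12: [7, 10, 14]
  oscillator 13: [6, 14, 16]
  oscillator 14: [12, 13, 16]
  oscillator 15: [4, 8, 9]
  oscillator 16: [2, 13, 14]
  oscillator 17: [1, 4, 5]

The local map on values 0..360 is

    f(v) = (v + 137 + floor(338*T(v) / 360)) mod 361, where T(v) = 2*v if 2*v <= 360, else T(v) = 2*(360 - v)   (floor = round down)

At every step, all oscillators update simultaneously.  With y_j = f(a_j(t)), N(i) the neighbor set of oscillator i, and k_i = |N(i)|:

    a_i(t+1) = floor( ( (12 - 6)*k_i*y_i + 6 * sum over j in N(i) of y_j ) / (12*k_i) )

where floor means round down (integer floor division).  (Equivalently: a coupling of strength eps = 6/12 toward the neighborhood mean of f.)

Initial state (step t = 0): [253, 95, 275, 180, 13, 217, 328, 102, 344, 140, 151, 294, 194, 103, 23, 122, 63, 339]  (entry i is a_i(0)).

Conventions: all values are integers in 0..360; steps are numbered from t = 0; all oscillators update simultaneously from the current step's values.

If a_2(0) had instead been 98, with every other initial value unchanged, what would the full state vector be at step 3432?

Simulating step by step:
t=0: [253, 95, 98, 180, 13, 217, 328, 102, 344, 140, 151, 294, 194, 103, 23, 122, 63, 339]
t=1: [199, 131, 144, 223, 145, 237, 141, 140, 183, 156, 191, 186, 220, 150, 213, 147, 214, 157]
t=2: [265, 204, 216, 242, 197, 250, 202, 201, 267, 222, 254, 256, 250, 221, 254, 217, 242, 211]
t=3: [229, 258, 254, 239, 273, 238, 260, 265, 228, 256, 239, 234, 238, 252, 236, 256, 244, 263]
t=4: [245, 230, 231, 240, 217, 239, 229, 223, 245, 228, 237, 242, 239, 232, 240, 228, 235, 223]
t=5: [238, 247, 247, 241, 257, 243, 247, 253, 239, 250, 245, 240, 244, 246, 243, 250, 245, 253]
t=6: [241, 235, 235, 239, 228, 237, 236, 230, 240, 232, 235, 239, 235, 236, 237, 232, 236, 231]
t=7: [241, 244, 244, 242, 250, 243, 243, 249, 242, 247, 245, 242, 245, 243, 243, 247, 244, 247]
t=8: [239, 237, 237, 238, 233, 237, 238, 233, 238, 234, 236, 238, 235, 237, 237, 235, 237, 235]
t=9: [242, 243, 243, 243, 246, 243, 242, 246, 243, 245, 244, 242, 244, 243, 243, 245, 243, 244]
t=10: [238, 238, 238, 238, 236, 238, 238, 236, 237, 236, 237, 238, 237, 238, 237, 236, 238, 237]
t=11: [243, 243, 243, 243, 243, 243, 243, 243, 243, 243, 243, 243, 243, 243, 243, 243, 243, 243]
t=12: [238, 238, 238, 238, 238, 238, 238, 238, 238, 238, 238, 238, 238, 238, 238, 238, 238, 238]
t=13: [243, 243, 243, 243, 243, 243, 243, 243, 243, 243, 243, 243, 243, 243, 243, 243, 243, 243]

Answer: [238, 238, 238, 238, 238, 238, 238, 238, 238, 238, 238, 238, 238, 238, 238, 238, 238, 238]
Key observation: The state at step 11, [243, 243, 243, 243, 243, 243, 243, 243, 243, 243, 243, 243, 243, 243, 243, 243, 243, 243], reappears at step 13: the system is in a cycle of period 2 from step 11 on.  Therefore the state at step 3432 equals the state at step 11 + ((3432 - 11) mod 2) = 12, which is [238, 238, 238, 238, 238, 238, 238, 238, 238, 238, 238, 238, 238, 238, 238, 238, 238, 238].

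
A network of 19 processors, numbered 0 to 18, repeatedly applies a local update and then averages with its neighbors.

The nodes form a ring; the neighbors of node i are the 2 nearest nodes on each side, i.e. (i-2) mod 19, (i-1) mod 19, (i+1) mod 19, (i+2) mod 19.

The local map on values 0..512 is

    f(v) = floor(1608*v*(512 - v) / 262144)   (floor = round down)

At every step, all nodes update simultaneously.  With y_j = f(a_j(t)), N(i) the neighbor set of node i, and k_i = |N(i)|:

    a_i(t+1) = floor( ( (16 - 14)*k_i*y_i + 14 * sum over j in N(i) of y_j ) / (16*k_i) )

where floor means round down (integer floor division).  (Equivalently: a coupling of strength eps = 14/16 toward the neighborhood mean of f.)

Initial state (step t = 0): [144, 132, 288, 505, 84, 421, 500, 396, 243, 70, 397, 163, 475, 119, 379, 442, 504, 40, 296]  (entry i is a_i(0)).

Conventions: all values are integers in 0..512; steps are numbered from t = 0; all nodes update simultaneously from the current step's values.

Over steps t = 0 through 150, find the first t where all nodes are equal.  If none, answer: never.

Simulating step by step:
t=0: [144, 132, 288, 505, 84, 421, 500, 396, 243, 70, 397, 163, 475, 119, 379, 442, 504, 40, 296]  (not all equal)
t=1: [305, 286, 240, 255, 177, 151, 253, 223, 221, 309, 263, 232, 280, 244, 171, 184, 222, 217, 217]  (not all equal)
t=2: [394, 395, 388, 376, 381, 383, 375, 380, 395, 395, 394, 396, 390, 383, 386, 384, 379, 386, 392]  (not all equal)
t=3: [290, 293, 296, 298, 306, 309, 301, 297, 295, 288, 284, 289, 291, 294, 300, 301, 297, 296, 293]  (not all equal)
t=4: [392, 392, 391, 389, 388, 388, 388, 390, 392, 393, 394, 394, 393, 392, 391, 391, 391, 391, 392]  (not all equal)
t=5: [288, 289, 290, 292, 293, 293, 292, 291, 289, 287, 286, 286, 286, 287, 288, 289, 289, 289, 288]  (not all equal)
t=6: [394, 394, 394, 393, 393, 393, 393, 394, 395, 395, 395, 396, 395, 395, 395, 395, 395, 395, 395]  (not all equal)
t=7: [284, 284, 285, 285, 285, 285, 285, 284, 284, 283, 282, 282, 282, 282, 283, 283, 283, 283, 283]  (not all equal)
t=8: [396, 396, 396, 396, 396, 396, 396, 396, 396, 397, 397, 397, 397, 397, 397, 397, 397, 397, 397]  (not all equal)
t=9: [280, 280, 281, 281, 281, 281, 281, 280, 280, 280, 280, 280, 280, 280, 280, 280, 280, 280, 280]  (not all equal)
t=10: [398, 398, 398, 398, 398, 398, 398, 398, 398, 398, 398, 398, 398, 398, 398, 398, 398, 398, 398]  (all equal)

Answer: 10
Key observation: Synchronization is absorbing here: once all nodes are equal they stay equal, and step 10 is the first all-equal step.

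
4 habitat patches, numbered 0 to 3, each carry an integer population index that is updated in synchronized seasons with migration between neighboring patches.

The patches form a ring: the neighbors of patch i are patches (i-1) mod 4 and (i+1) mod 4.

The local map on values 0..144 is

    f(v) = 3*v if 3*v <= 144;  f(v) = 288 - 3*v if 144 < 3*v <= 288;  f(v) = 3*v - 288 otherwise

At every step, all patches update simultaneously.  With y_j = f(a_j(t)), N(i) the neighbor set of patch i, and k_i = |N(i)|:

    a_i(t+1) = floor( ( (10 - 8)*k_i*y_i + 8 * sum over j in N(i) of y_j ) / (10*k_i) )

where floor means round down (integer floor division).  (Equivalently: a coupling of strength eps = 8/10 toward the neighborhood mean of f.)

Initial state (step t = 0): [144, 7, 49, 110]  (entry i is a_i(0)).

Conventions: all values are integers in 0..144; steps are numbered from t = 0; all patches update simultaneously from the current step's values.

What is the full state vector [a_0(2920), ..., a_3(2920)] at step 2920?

Simulating step by step:
t=0: [144, 7, 49, 110]
t=1: [54, 118, 53, 122]
t=2: [82, 115, 83, 117]
t=3: [56, 43, 55, 45]
t=4: [129, 123, 130, 124]
t=5: [85, 96, 86, 97]
t=6: [7, 25, 7, 25]
t=7: [64, 31, 64, 31]
t=8: [93, 95, 93, 95]
t=9: [4, 7, 4, 7]
t=10: [19, 13, 19, 13]
t=11: [42, 53, 42, 53]
t=12: [128, 126, 128, 126]
t=13: [91, 94, 91, 94]
t=14: [7, 13, 7, 13]
t=15: [35, 24, 35, 24]
t=16: [78, 98, 78, 98]
t=17: [15, 44, 15, 44]
t=18: [114, 62, 114, 62]
t=19: [92, 63, 92, 63]
t=20: [81, 29, 81, 29]
t=21: [78, 53, 78, 53]
t=22: [114, 69, 114, 69]
t=23: [75, 59, 75, 59]
t=24: [101, 72, 101, 72]
t=25: [60, 26, 60, 26]
t=26: [84, 102, 84, 102]
t=27: [21, 32, 21, 32]
t=28: [89, 69, 89, 69]
t=29: [69, 33, 69, 33]
t=30: [95, 84, 95, 84]
t=31: [29, 9, 29, 9]
t=32: [39, 75, 39, 75]
t=33: [73, 106, 73, 106]
t=34: [37, 61, 37, 61]
t=35: [106, 109, 106, 109]
t=36: [37, 31, 37, 31]
t=37: [96, 107, 96, 107]
t=38: [26, 6, 26, 6]
t=39: [30, 66, 30, 66]
t=40: [90, 90, 90, 90]
t=41: [18, 18, 18, 18]
t=42: [54, 54, 54, 54]
t=43: [126, 126, 126, 126]
t=44: [90, 90, 90, 90]

Answer: [90, 90, 90, 90]
Key observation: The state at step 40, [90, 90, 90, 90], reappears at step 44: the system is in a cycle of period 4 from step 40 on.  Therefore the state at step 2920 equals the state at step 40 + ((2920 - 40) mod 4) = 40, which is [90, 90, 90, 90].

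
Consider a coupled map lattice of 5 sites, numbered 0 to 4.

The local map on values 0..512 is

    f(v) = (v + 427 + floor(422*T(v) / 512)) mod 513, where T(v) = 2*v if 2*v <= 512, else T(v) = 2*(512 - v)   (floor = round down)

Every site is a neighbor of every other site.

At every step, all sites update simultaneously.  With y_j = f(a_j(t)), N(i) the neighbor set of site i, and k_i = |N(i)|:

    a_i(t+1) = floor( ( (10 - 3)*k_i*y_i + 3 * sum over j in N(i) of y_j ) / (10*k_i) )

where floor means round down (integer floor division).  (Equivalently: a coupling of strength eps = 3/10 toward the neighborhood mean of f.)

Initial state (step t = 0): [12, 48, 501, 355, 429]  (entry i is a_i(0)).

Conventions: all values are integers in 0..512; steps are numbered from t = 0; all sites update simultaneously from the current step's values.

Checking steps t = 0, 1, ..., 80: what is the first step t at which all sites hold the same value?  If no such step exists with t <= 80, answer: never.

Simulating step by step:
t=0: [12, 48, 501, 355, 429]  (not all equal)
t=1: [393, 132, 377, 115, 406]  (not all equal)
t=2: [425, 275, 110, 247, 419]  (not all equal)
t=3: [398, 138, 225, 131, 400]  (not all equal)
t=4: [465, 327, 471, 315, 464]  (not all equal)
t=5: [392, 127, 390, 132, 393]  (not all equal)
t=6: [466, 308, 467, 316, 466]  (not all equal)
t=7: [393, 136, 393, 133, 393]  (not all equal)
t=8: [468, 324, 468, 319, 468]  (not all equal)
t=9: [391, 128, 391, 131, 391]  (not all equal)
t=10: [466, 310, 466, 314, 466]  (not all equal)
t=11: [393, 135, 393, 134, 393]  (not all equal)
t=12: [467, 322, 467, 321, 467]  (not all equal)
t=13: [392, 130, 392, 130, 392]  (not all equal)
t=14: [466, 313, 466, 313, 466]  (not all equal)
t=15: [393, 134, 393, 134, 393]  (not all equal)
t=16: [467, 320, 467, 320, 467]  (not all equal)
t=17: [392, 131, 392, 131, 392]  (not all equal)
t=18: [466, 314, 466, 314, 466]  (not all equal)
t=19: [392, 134, 392, 134, 392]  (not all equal)
t=20: [467, 320, 467, 320, 467]  (not all equal)

Answer: never
Key observation: The state at step 16 reappears at step 20 — the system is in a cycle of period 4 from step 16 on.  No step 0..20 is synchronized, and the cycle repeats forever, so no step up to 80 (or ever) has all sites equal.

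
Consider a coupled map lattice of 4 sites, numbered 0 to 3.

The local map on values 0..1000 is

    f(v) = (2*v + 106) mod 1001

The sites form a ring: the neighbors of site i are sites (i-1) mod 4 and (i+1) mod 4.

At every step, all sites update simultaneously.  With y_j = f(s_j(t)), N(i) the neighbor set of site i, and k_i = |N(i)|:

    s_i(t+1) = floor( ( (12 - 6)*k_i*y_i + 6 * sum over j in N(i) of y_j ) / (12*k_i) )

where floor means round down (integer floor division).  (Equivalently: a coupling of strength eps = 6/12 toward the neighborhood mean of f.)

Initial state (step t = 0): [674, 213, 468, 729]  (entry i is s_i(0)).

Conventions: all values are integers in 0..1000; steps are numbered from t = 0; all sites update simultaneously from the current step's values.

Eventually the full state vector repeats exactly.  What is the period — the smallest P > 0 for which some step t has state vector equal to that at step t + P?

Simulating step by step:
t=0: [674, 213, 468, 729]
t=1: [500, 389, 294, 405]
t=2: [502, 641, 797, 657]
t=3: [256, 395, 551, 411]
t=4: [765, 654, 559, 670]
t=5: [532, 421, 326, 437]
t=6: [566, 705, 861, 721]
t=7: [384, 523, 679, 539]
t=8: [520, 409, 315, 425]
t=9: [542, 682, 838, 698]
t=10: [337, 477, 633, 493]
t=11: [427, 317, 223, 333]
t=12: [858, 748, 654, 764]
t=13: [719, 609, 515, 625]
t=14: [441, 331, 237, 347]
t=15: [886, 776, 682, 792]
t=16: [775, 665, 571, 681]
t=17: [553, 443, 349, 459]
t=18: [359, 749, 655, 265]
t=19: [721, 611, 517, 627]
t=20: [445, 335, 241, 351]
t=21: [894, 784, 690, 800]
t=22: [791, 681, 587, 697]
t=23: [585, 475, 381, 491]
t=24: [173, 313, 469, 329]
t=25: [600, 489, 395, 505]
t=26: [202, 341, 497, 357]
t=27: [657, 546, 451, 562]
t=28: [316, 205, 110, 221]
t=29: [635, 524, 429, 540]
t=30: [272, 411, 566, 427]
t=31: [797, 685, 590, 701]
t=32: [595, 483, 388, 499]
t=33: [191, 329, 484, 345]
t=34: [634, 522, 426, 538]
t=35: [269, 407, 561, 423]
t=36: [790, 677, 581, 693]
t=37: [580, 467, 371, 483]
t=38: [160, 297, 451, 313]
t=39: [571, 458, 361, 474]
t=40: [142, 279, 432, 295]
t=41: [535, 672, 825, 688]
t=42: [320, 457, 610, 473]
t=43: [390, 277, 180, 293]
t=44: [781, 668, 571, 684]
t=45: [562, 449, 352, 465]
t=46: [124, 261, 414, 277]
t=47: [499, 636, 789, 652]
t=48: [248, 385, 538, 401]
t=49: [747, 633, 536, 649]
t=50: [493, 379, 282, 395]
t=51: [485, 622, 775, 638]
t=52: [220, 357, 510, 373]
t=53: [691, 577, 480, 593]
t=54: [381, 267, 170, 283]
t=55: [762, 648, 551, 664]
t=56: [523, 409, 312, 425]
t=57: [545, 682, 835, 698]
t=58: [340, 477, 630, 493]
t=59: [430, 317, 220, 333]
t=60: [861, 748, 651, 764]
t=61: [722, 609, 512, 625]
t=62: [444, 331, 234, 347]
t=63: [889, 776, 679, 792]
t=64: [778, 665, 568, 681]
t=65: [556, 443, 346, 459]
t=66: [362, 749, 652, 265]
t=67: [724, 611, 514, 627]
t=68: [448, 335, 238, 351]
t=69: [396, 533, 687, 549]
t=70: [542, 429, 333, 445]
t=71: [584, 722, 876, 738]
t=72: [419, 557, 711, 573]
t=73: [589, 477, 381, 493]
t=74: [179, 317, 471, 333]
t=75: [610, 497, 401, 513]
t=76: [220, 357, 511, 373]
t=77: [691, 578, 481, 594]
t=78: [382, 269, 172, 285]
t=79: [765, 652, 555, 668]
t=80: [530, 417, 320, 433]
t=81: [560, 697, 851, 713]
t=82: [370, 507, 661, 523]
t=83: [490, 377, 281, 393]
t=84: [480, 618, 772, 634]
t=85: [211, 349, 503, 365]
t=86: [674, 561, 465, 577]
t=87: [348, 235, 139, 251]
t=88: [697, 584, 488, 600]
t=89: [394, 281, 185, 297]
t=90: [789, 676, 580, 692]
t=91: [578, 465, 369, 481]
t=92: [156, 293, 447, 309]
t=93: [563, 700, 854, 716]
t=94: [376, 513, 667, 529]
t=95: [502, 389, 293, 405]
t=96: [504, 642, 796, 658]
t=97: [259, 397, 551, 413]
t=98: [770, 657, 561, 673]
t=99: [540, 427, 331, 443]
t=100: [580, 718, 872, 734]
t=101: [411, 549, 703, 565]
t=102: [573, 461, 365, 477]
t=103: [147, 285, 439, 301]
t=104: [546, 684, 838, 700]
t=105: [343, 481, 635, 497]
t=106: [437, 325, 229, 341]
t=107: [876, 764, 668, 780]
t=108: [753, 641, 545, 657]
t=109: [507, 395, 299, 411]
t=110: [515, 653, 808, 669]
t=111: [281, 419, 574, 435]
t=112: [814, 702, 606, 718]
t=113: [629, 517, 421, 533]
t=114: [259, 397, 551, 413]

Answer: 17
Key observation: The state at step 97, [259, 397, 551, 413], reappears at step 114 — and no state repeats earlier — so the cycle the system enters has period 17.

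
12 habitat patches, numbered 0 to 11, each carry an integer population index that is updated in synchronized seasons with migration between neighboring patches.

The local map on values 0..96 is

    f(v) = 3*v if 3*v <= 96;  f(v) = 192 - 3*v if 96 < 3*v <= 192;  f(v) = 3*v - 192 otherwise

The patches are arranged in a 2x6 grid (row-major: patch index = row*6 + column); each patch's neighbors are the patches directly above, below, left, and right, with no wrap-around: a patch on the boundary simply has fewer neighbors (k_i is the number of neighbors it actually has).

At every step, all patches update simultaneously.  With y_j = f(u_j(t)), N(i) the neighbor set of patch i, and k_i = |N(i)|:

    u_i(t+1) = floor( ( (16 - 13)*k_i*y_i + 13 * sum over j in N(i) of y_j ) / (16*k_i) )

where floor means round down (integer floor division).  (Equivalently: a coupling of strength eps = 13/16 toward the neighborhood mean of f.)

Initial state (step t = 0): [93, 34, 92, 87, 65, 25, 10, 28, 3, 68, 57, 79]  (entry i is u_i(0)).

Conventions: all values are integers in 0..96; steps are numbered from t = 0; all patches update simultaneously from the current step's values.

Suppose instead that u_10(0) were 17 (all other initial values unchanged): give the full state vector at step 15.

Answer: [81, 79, 83, 77, 75, 78, 82, 81, 75, 80, 77, 68]
Key observation: This trace re-runs the system from the modified initial state.

Derivation:
t=0: [93, 34, 92, 87, 65, 25, 10, 28, 3, 68, 17, 79]
t=1: [65, 85, 61, 39, 53, 33, 75, 50, 50, 37, 25, 59]
t=2: [39, 26, 50, 47, 72, 36, 24, 45, 43, 67, 49, 71]
t=3: [75, 61, 59, 29, 53, 34, 67, 68, 41, 44, 23, 56]
t=4: [13, 17, 47, 45, 72, 40, 19, 25, 36, 72, 44, 69]
t=5: [51, 54, 61, 37, 55, 29, 57, 66, 56, 58, 28, 56]
t=6: [28, 20, 38, 29, 73, 37, 22, 21, 13, 54, 34, 73]
t=7: [66, 72, 65, 52, 74, 37, 72, 56, 53, 64, 39, 74]
t=8: [20, 13, 25, 15, 57, 39, 16, 26, 13, 39, 30, 69]
t=9: [46, 65, 47, 54, 60, 28, 65, 48, 69, 61, 46, 69]
t=10: [12, 42, 22, 25, 47, 26, 42, 14, 32, 28, 19, 58]
t=11: [60, 51, 76, 68, 66, 42, 44, 69, 70, 77, 52, 58]
t=12: [42, 24, 25, 24, 32, 22, 22, 34, 27, 25, 23, 44]
t=13: [68, 76, 75, 80, 74, 75, 75, 76, 80, 74, 75, 66]
t=14: [30, 28, 41, 34, 36, 20, 25, 38, 35, 40, 24, 27]
t=15: [81, 79, 83, 77, 75, 78, 82, 81, 75, 80, 77, 68]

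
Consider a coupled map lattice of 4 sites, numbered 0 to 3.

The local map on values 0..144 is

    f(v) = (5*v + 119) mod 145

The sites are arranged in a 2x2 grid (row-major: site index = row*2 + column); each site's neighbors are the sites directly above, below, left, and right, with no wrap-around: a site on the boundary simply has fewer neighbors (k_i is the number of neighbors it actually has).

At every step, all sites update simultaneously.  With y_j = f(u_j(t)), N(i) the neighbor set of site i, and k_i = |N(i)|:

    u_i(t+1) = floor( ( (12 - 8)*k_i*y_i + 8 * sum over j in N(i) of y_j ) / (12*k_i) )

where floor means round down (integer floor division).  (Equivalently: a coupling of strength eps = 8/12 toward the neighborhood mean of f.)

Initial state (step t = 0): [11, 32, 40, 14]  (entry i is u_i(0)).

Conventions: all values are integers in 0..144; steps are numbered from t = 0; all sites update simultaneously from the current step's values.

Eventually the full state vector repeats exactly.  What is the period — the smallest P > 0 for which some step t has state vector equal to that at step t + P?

Simulating step by step:
t=0: [11, 32, 40, 14]
t=1: [64, 69, 34, 69]
t=2: [59, 20, 59, 67]
t=3: [107, 72, 89, 72]
t=4: [82, 54, 82, 72]
t=5: [95, 79, 77, 79]
t=6: [54, 57, 54, 75]
t=7: [104, 90, 85, 90]
t=8: [100, 109, 100, 125]
t=9: [54, 47, 32, 47]
t=10: [99, 75, 99, 87]
t=11: [42, 70, 62, 70]
t=12: [70, 35, 70, 69]
t=13: [24, 22, 32, 22]
t=14: [104, 87, 104, 100]
t=15: [79, 72, 52, 72]
t=16: [70, 55, 70, 59]
t=17: [57, 87, 64, 87]
t=18: [79, 117, 79, 80]
t=19: [94, 95, 80, 95]
t=20: [35, 12, 35, 37]
t=21: [14, 17, 7, 17]
t=22: [37, 54, 37, 42]
t=23: [42, 50, 22, 50]
t=24: [67, 65, 67, 80]
t=25: [15, 37, 40, 37]
t=26: [30, 25, 30, 19]
t=27: [115, 97, 105, 97]
t=28: [67, 54, 67, 37]
t=29: [45, 44, 17, 44]
t=30: [54, 50, 54, 52]
t=31: [92, 89, 95, 89]
t=32: [95, 134, 95, 90]
t=33: [30, 70, 54, 70]
t=34: [85, 64, 85, 55]
t=35: [74, 72, 107, 72]
t=36: [57, 47, 57, 54]
t=37: [97, 92, 109, 92]
t=38: [84, 104, 84, 124]
t=39: [89, 59, 74, 59]
t=40: [102, 125, 102, 100]
t=41: [39, 35, 45, 35]
t=42: [27, 10, 27, 20]
t=43: [80, 69, 97, 69]
t=44: [45, 47, 45, 27]
t=45: [57, 75, 72, 75]
t=46: [72, 77, 72, 54]
t=47: [52, 70, 62, 70]
t=48: [87, 52, 87, 69]
t=49: [109, 79, 89, 79]
t=50: [97, 80, 97, 95]
t=51: [44, 40, 20, 40]
t=52: [50, 35, 50, 44]
t=53: [54, 44, 69, 44]
t=54: [59, 65, 59, 42]
t=55: [85, 57, 95, 57]
t=56: [79, 112, 79, 80]
t=57: [85, 87, 80, 87]
t=58: [104, 115, 104, 107]
t=59: [77, 82, 64, 82]
t=60: [55, 85, 55, 64]
t=61: [105, 72, 70, 72]
t=62: [47, 50, 47, 40]
t=63: [69, 57, 52, 57]
t=64: [77, 85, 77, 105]
t=65: [82, 80, 67, 80]
t=66: [65, 87, 65, 62]
t=67: [45, 89, 52, 89]
t=68: [90, 104, 90, 115]
t=69: [109, 102, 127, 102]
t=70: [54, 60, 54, 42]
t=71: [109, 89, 79, 89]
t=72: [97, 114, 97, 112]
t=73: [52, 77, 49, 77]
t=74: [77, 75, 77, 70]
t=75: [65, 54, 57, 54]
t=76: [74, 69, 74, 104]
t=77: [45, 47, 55, 47]
t=78: [74, 60, 74, 77]
t=79: [79, 84, 59, 84]
t=80: [102, 95, 102, 110]
t=81: [37, 50, 62, 50]
t=82: [77, 57, 77, 99]
t=83: [84, 72, 57, 72]
t=84: [87, 64, 87, 67]
t=85: [80, 47, 85, 47]
t=86: [85, 70, 85, 79]
t=87: [84, 74, 99, 74]
t=88: [64, 70, 64, 47]
t=89: [14, 34, 24, 34]
t=90: [94, 110, 94, 127]
t=91: [35, 42, 15, 42]
t=92: [30, 27, 30, 42]
t=93: [119, 90, 95, 90]
t=94: [94, 134, 94, 94]
t=95: [27, 27, 9, 27]
t=96: [79, 109, 79, 79]
t=97: [80, 80, 79, 80]
t=98: [82, 84, 82, 82]
t=99: [97, 97, 94, 97]
t=100: [19, 24, 19, 19]
t=101: [77, 77, 69, 77]
t=102: [55, 69, 55, 55]
t=103: [79, 79, 104, 79]
t=104: [72, 79, 72, 72]
t=105: [55, 55, 44, 55]
t=106: [85, 104, 85, 85]
t=107: [92, 92, 109, 92]
t=108: [124, 144, 124, 124]
t=109: [47, 47, 14, 47]
t=110: [57, 64, 57, 57]
t=111: [77, 77, 114, 77]
t=112: [82, 69, 82, 82]
t=113: [72, 72, 94, 72]
t=114: [32, 44, 32, 32]
t=115: [105, 105, 134, 105]
t=116: [64, 64, 64, 64]
t=117: [4, 4, 4, 4]
t=118: [139, 139, 139, 139]
t=119: [89, 89, 89, 89]
t=120: [129, 129, 129, 129]
t=121: [39, 39, 39, 39]
t=122: [24, 24, 24, 24]
t=123: [94, 94, 94, 94]
t=124: [9, 9, 9, 9]
t=125: [19, 19, 19, 19]
t=126: [69, 69, 69, 69]
t=127: [29, 29, 29, 29]
t=128: [119, 119, 119, 119]
t=129: [134, 134, 134, 134]
t=130: [64, 64, 64, 64]

Answer: 14
Key observation: The state at step 116, [64, 64, 64, 64], reappears at step 130 — and no state repeats earlier — so the cycle the system enters has period 14.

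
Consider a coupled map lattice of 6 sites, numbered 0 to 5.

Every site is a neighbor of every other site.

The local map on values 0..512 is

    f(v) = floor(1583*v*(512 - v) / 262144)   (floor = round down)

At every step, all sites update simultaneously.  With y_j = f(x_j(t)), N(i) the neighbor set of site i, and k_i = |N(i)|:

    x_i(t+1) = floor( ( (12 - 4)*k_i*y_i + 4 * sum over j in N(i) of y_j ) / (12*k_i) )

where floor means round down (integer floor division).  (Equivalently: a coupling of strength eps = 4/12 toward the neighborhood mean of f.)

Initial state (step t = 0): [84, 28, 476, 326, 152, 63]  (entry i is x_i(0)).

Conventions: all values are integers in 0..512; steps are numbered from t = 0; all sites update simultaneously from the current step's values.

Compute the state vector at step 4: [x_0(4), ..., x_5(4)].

Answer: [367, 349, 352, 366, 368, 362]

Derivation:
t=0: [84, 28, 476, 326, 152, 63]
t=1: [214, 133, 146, 304, 282, 186]
t=2: [374, 325, 336, 371, 377, 362]
t=3: [318, 351, 346, 321, 316, 328]
t=4: [367, 349, 352, 366, 368, 362]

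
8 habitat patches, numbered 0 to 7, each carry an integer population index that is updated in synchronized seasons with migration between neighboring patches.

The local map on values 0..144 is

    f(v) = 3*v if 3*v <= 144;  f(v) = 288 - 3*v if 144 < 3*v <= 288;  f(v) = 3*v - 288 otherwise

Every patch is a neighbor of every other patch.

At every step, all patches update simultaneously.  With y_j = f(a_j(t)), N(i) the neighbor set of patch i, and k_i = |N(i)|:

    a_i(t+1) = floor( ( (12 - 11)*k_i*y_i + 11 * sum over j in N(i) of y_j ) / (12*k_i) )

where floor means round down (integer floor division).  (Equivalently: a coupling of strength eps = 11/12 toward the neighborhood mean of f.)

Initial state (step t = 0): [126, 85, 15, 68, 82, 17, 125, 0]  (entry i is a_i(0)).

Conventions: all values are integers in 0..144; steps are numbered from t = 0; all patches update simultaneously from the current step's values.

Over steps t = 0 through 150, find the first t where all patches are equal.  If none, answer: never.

Answer: 3
Key observation: Synchronization is absorbing here: once all patches are equal they stay equal, and step 3 is the first all-equal step.

Derivation:
t=0: [126, 85, 15, 68, 82, 17, 125, 0]  (not all equal)
t=1: [52, 55, 54, 52, 54, 54, 52, 56]  (not all equal)
t=2: [126, 127, 127, 126, 127, 127, 126, 127]  (not all equal)
t=3: [91, 91, 91, 91, 91, 91, 91, 91]  (all equal)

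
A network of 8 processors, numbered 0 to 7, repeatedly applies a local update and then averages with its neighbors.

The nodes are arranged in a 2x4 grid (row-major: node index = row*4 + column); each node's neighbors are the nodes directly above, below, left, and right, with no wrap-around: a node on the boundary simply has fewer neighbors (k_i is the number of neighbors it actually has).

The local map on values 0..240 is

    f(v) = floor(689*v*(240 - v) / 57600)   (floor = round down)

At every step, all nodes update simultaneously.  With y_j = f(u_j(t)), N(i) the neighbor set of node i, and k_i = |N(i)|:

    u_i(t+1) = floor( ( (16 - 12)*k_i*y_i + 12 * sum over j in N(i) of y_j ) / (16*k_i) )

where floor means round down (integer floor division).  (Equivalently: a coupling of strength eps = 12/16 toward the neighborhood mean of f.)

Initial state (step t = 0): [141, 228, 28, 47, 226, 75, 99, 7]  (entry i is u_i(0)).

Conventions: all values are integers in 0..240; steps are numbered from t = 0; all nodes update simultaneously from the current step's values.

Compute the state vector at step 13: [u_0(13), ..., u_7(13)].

Answer: [154, 154, 154, 154, 154, 154, 154, 154]

Derivation:
t=0: [141, 228, 28, 47, 226, 75, 99, 7]
t=1: [67, 104, 94, 60, 127, 95, 101, 107]
t=2: [162, 158, 157, 157, 156, 167, 166, 153]
t=3: [154, 151, 152, 156, 150, 150, 151, 152]
t=4: [159, 159, 159, 159, 159, 160, 160, 158]
t=5: [154, 153, 153, 154, 153, 153, 153, 153]
t=6: [158, 158, 158, 158, 158, 159, 159, 158]
t=7: [154, 154, 154, 154, 154, 154, 154, 154]
t=8: [158, 158, 158, 158, 158, 158, 158, 158]
t=9: [154, 154, 154, 154, 154, 154, 154, 154]
t=10: [158, 158, 158, 158, 158, 158, 158, 158]
t=11: [154, 154, 154, 154, 154, 154, 154, 154]
t=12: [158, 158, 158, 158, 158, 158, 158, 158]
t=13: [154, 154, 154, 154, 154, 154, 154, 154]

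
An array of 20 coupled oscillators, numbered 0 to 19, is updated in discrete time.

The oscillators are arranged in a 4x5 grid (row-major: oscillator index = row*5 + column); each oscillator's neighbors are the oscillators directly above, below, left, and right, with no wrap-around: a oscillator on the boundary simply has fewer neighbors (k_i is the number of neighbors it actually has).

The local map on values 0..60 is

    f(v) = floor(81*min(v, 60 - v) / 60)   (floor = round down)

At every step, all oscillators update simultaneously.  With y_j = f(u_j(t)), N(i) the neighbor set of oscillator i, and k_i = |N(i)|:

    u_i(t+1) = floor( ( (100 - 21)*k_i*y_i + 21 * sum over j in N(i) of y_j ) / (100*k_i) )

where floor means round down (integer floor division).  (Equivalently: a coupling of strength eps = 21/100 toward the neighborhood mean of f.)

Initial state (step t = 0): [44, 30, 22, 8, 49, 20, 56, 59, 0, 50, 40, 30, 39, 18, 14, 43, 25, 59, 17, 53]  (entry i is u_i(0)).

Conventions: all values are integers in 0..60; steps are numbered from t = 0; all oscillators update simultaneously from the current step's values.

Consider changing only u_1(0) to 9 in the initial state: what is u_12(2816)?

Simulating step by step:
t=0: [44, 9, 22, 8, 49, 20, 56, 59, 0, 50, 40, 30, 39, 18, 14, 43, 25, 59, 17, 53]
t=1: [20, 13, 24, 10, 13, 25, 8, 4, 2, 12, 27, 36, 25, 22, 17, 23, 30, 6, 19, 11]
t=2: [26, 18, 27, 13, 16, 31, 12, 7, 4, 15, 35, 31, 29, 27, 21, 32, 36, 13, 23, 15]
t=3: [34, 25, 31, 17, 20, 36, 18, 12, 8, 19, 34, 37, 36, 33, 27, 36, 31, 20, 29, 21]
t=4: [34, 32, 35, 22, 26, 31, 24, 18, 13, 24, 34, 31, 31, 34, 34, 33, 37, 29, 37, 29]
t=5: [35, 36, 32, 28, 34, 37, 32, 25, 19, 31, 35, 38, 38, 34, 35, 35, 32, 37, 32, 37]
t=6: [32, 32, 36, 36, 35, 31, 35, 32, 27, 37, 32, 30, 29, 34, 33, 33, 35, 31, 36, 31]
t=7: [37, 36, 32, 32, 32, 38, 34, 36, 35, 31, 37, 39, 38, 35, 35, 35, 34, 38, 33, 37]
t=8: [30, 32, 36, 36, 37, 29, 34, 32, 33, 38, 30, 28, 29, 32, 33, 33, 33, 29, 34, 31]
t=9: [39, 36, 32, 32, 30, 38, 35, 36, 35, 30, 39, 37, 38, 36, 35, 36, 36, 38, 35, 38]
t=10: [28, 32, 36, 36, 39, 29, 32, 32, 33, 39, 28, 30, 29, 32, 33, 31, 31, 29, 32, 29]
t=11: [37, 36, 32, 32, 28, 38, 37, 36, 35, 29, 37, 39, 38, 37, 35, 38, 39, 38, 37, 38]
t=12: [30, 32, 36, 36, 37, 29, 30, 32, 33, 38, 30, 28, 29, 31, 33, 29, 28, 29, 30, 29]
t=13: [39, 37, 32, 32, 30, 39, 39, 36, 35, 30, 39, 37, 38, 38, 35, 38, 37, 38, 39, 38]
t=14: [28, 31, 36, 36, 39, 28, 28, 31, 33, 39, 28, 30, 29, 29, 32, 29, 30, 29, 28, 29]
t=15: [37, 38, 32, 32, 28, 37, 37, 38, 35, 29, 37, 39, 39, 38, 36, 38, 39, 38, 37, 38]
t=16: [30, 29, 35, 36, 37, 31, 30, 29, 33, 37, 30, 28, 28, 29, 32, 29, 28, 29, 30, 29]
t=17: [39, 38, 33, 32, 31, 39, 39, 38, 35, 31, 39, 37, 37, 38, 36, 38, 37, 38, 39, 38]
t=18: [28, 29, 35, 36, 38, 28, 28, 29, 33, 38, 28, 30, 30, 29, 32, 29, 30, 29, 28, 29]
t=19: [37, 38, 33, 32, 29, 37, 37, 38, 35, 30, 37, 39, 39, 38, 36, 38, 39, 39, 37, 38]
t=20: [30, 29, 35, 36, 38, 31, 30, 29, 33, 38, 30, 28, 28, 29, 32, 29, 28, 28, 30, 29]
t=21: [39, 38, 33, 32, 29, 39, 39, 38, 35, 30, 39, 37, 37, 38, 36, 38, 37, 37, 39, 38]
t=22: [28, 29, 35, 36, 38, 28, 28, 29, 33, 38, 28, 30, 30, 29, 32, 29, 30, 30, 28, 29]
t=23: [37, 38, 33, 32, 29, 37, 37, 38, 35, 30, 37, 39, 39, 38, 36, 38, 39, 39, 37, 38]

Answer: u_12(2816) = 28
Key observation: The state at step 19, [37, 38, 33, 32, 29, 37, 37, 38, 35, 30, 37, 39, 39, 38, 36, 38, 39, 39, 37, 38], reappears at step 23: the system is in a cycle of period 4 from step 19 on.  Therefore the state at step 2816 equals the state at step 19 + ((2816 - 19) mod 4) = 20, which is [30, 29, 35, 36, 38, 31, 30, 29, 33, 38, 30, 28, 28, 29, 32, 29, 28, 28, 30, 29].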